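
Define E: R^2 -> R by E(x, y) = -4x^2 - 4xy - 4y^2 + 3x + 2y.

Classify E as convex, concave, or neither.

concave

E is quadratic, so its Hessian is the constant matrix H = [[-8, -4], [-4, -8]].
det(H) = 48, tr(H) = -16.
det(H) > 0 and tr(H) < 0, so H is negative definite everywhere: concave.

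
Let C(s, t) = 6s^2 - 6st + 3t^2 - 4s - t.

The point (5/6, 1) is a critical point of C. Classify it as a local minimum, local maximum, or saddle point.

The Hessian of C is constant: H = [[12, -6], [-6, 6]].
det(H) = 12·6 − (-6)² = 36.
det(H) > 0 and tr(H) = 18 > 0, so H is positive definite and the point is a local minimum.

local minimum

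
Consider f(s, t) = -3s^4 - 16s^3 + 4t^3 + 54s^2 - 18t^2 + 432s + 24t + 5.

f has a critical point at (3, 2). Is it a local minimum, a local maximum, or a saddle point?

saddle point

The mixed partial ∂²f/∂s∂t is 0, so the Hessian at any point is diag(f_ss, f_tt) = diag(12(-3s^2 - 8s + 9), 12(2t - 3)).
At (3, 2): H = diag(-504, 12).
The eigenvalues have opposite signs, so H is indefinite: a saddle point.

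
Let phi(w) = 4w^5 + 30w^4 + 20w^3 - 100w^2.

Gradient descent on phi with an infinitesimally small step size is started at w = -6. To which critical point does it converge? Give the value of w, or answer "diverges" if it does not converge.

phi'(w) = 20w(w - 1)(w + 2)(w + 5), so phi'(-6) = 3360.
Gradient descent moves in the -phi' direction, i.e. w is decreasing.
There is no critical point below w=-6, and phi' keeps the same sign, so the iterate runs off to −∞.

diverges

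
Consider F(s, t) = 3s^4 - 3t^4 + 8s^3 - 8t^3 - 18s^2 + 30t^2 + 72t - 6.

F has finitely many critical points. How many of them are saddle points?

5

F separates as a function of s plus a function of t, so ∇F=0 decouples.
∂F/∂s = 12s(s - 1)(s + 3) = 0 at s ∈ {-3, 0, 1}; ∂F/∂t = -12(t - 2)(t + 1)(t + 3) = 0 at t ∈ {-3, -1, 2}.
The Hessian is diagonal: diag(F_ss, F_tt). Second derivatives: F_ss(-3)=144, F_ss(0)=-36, F_ss(1)=48; F_tt(-3)=-120, F_tt(-1)=72, F_tt(2)=-180.
Saddle points occur where the two diagonal entries have opposite signs: (-3, -3), (-3, 2), (0, -1), (1, -3), (1, 2). Count: 5.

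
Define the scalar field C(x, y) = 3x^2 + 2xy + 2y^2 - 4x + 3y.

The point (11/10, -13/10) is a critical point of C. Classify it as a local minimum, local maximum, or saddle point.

local minimum

The Hessian of C is constant: H = [[6, 2], [2, 4]].
det(H) = 6·4 − 2² = 20.
det(H) > 0 and tr(H) = 10 > 0, so H is positive definite and the point is a local minimum.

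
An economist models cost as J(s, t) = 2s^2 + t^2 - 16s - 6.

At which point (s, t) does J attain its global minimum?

J(s,t) separates as P(s) + Q(t) − 6, so its minimum is min P + min Q − 6.
P'(s) = 4s - 16 vanishes at s ∈ {4}; Q'(t) = 2t vanishes at t ∈ {0}.
Local minima of P (where P''>0): P(4)=-32. Local minima of Q: Q(0)=0.
So the global minimum of J is P(4) + Q(0) − 6 = -32 + 0 − 6 = -38, attained at (4, 0).

(4, 0)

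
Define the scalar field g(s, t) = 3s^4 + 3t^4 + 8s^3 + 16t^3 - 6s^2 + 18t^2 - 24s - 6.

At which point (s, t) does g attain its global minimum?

g(s,t) separates as P(s) + Q(t) − 6, so its minimum is min P + min Q − 6.
P'(s) = 12(s - 1)(s + 1)(s + 2) vanishes at s ∈ {-2, -1, 1}; Q'(t) = 12t(t + 1)(t + 3) vanishes at t ∈ {-3, -1, 0}.
Local minima of P (where P''>0): P(-2)=8, P(1)=-19. Local minima of Q: Q(-3)=-27, Q(0)=0.
So the global minimum of g is P(1) + Q(-3) − 6 = -19 − 27 − 6 = -52, attained at (1, -3).

(1, -3)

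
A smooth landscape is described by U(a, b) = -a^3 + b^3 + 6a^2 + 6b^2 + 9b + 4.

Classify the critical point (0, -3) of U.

The mixed partial ∂²U/∂a∂b is 0, so the Hessian at any point is diag(U_aa, U_bb) = diag(6(-a + 2), 6(b + 2)).
At (0, -3): H = diag(12, -6).
The eigenvalues have opposite signs, so H is indefinite: a saddle point.

saddle point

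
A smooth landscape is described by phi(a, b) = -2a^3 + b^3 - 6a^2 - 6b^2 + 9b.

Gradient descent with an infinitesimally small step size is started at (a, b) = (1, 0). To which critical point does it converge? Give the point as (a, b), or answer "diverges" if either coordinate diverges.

diverges

phi is separable, so gradient descent decouples: a follows -∂phi/∂a, b follows -∂phi/∂b.
∂phi/∂a = -6a(a + 2); at a=1 this is -18, so a increases.
∂phi/∂b = 3(b - 3)(b - 1); at b=0 this is 9, so b decreases.
The a-coordinate has no critical point in that direction and runs off to infinity.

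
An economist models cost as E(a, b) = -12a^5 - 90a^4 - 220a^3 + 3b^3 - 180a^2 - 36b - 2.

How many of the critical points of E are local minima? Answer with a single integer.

E separates as a function of a plus a function of b, so ∇E=0 decouples.
∂E/∂a = -60a(a + 1)(a + 2)(a + 3) = 0 at a ∈ {-3, -2, -1, 0}; ∂E/∂b = 9(b - 2)(b + 2) = 0 at b ∈ {-2, 2}.
The Hessian is diagonal: diag(E_aa, E_bb). Second derivatives: E_aa(-3)=360, E_aa(-2)=-120, E_aa(-1)=120, E_aa(0)=-360; E_bb(-2)=-36, E_bb(2)=36.
Local minima occur where both diagonal entries positive: (-3, 2), (-1, 2). Count: 2.

2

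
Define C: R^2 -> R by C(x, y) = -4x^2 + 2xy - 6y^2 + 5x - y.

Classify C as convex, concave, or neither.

C is quadratic, so its Hessian is the constant matrix H = [[-8, 2], [2, -12]].
det(H) = 92, tr(H) = -20.
det(H) > 0 and tr(H) < 0, so H is negative definite everywhere: concave.

concave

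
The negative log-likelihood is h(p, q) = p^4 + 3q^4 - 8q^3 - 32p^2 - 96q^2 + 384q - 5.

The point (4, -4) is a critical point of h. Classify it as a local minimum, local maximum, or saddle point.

The mixed partial ∂²h/∂p∂q is 0, so the Hessian at any point is diag(h_pp, h_qq) = diag(4(3p^2 - 16), 12(3q^2 - 4q - 16)).
At (4, -4): H = diag(128, 576).
Both eigenvalues are positive, so H is positive definite: a local minimum.

local minimum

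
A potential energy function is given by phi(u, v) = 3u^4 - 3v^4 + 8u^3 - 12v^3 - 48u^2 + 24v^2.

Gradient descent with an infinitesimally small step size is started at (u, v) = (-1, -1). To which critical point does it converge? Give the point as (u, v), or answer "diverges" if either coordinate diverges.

phi is separable, so gradient descent decouples: u follows -∂phi/∂u, v follows -∂phi/∂v.
∂phi/∂u = 12u(u - 2)(u + 4); at u=-1 this is 108, so u decreases.
∂phi/∂v = -12v(v - 1)(v + 4); at v=-1 this is -72, so v increases.
u converges to its nearest critical value -4 (a local min of the u-part); v converges to 0. The iterate converges to (-4, 0).

(-4, 0)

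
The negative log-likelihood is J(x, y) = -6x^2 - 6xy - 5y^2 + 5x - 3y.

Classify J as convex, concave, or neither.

J is quadratic, so its Hessian is the constant matrix H = [[-12, -6], [-6, -10]].
det(H) = 84, tr(H) = -22.
det(H) > 0 and tr(H) < 0, so H is negative definite everywhere: concave.

concave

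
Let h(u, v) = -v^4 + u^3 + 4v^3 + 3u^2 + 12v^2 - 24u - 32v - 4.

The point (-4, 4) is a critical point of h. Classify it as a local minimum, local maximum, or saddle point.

The mixed partial ∂²h/∂u∂v is 0, so the Hessian at any point is diag(h_uu, h_vv) = diag(6(u + 1), 12(-v^2 + 2v + 2)).
At (-4, 4): H = diag(-18, -72).
Both eigenvalues are negative, so H is negative definite: a local maximum.

local maximum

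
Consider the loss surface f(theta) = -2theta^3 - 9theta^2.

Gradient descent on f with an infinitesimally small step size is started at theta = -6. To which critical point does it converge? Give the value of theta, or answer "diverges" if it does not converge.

f'(theta) = -6theta(theta + 3), so f'(-6) = -108.
Gradient descent moves in the -f' direction, i.e. theta is increasing.
The nearest critical point in that direction is theta = -3, where f'' = 18 > 0 (a local minimum). The iterate converges there.

-3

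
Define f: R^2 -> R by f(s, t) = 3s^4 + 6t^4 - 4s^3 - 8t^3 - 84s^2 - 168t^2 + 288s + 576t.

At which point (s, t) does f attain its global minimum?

(-4, -4)

f(s,t) separates as P(s) + Q(t), so its minimum is min P + min Q.
P'(s) = 12(s - 3)(s - 2)(s + 4) vanishes at s ∈ {-4, 2, 3}; Q'(t) = 24(t - 3)(t - 2)(t + 4) vanishes at t ∈ {-4, 2, 3}.
Local minima of P (where P''>0): P(-4)=-1472, P(3)=243. Local minima of Q: Q(-4)=-2944, Q(3)=486.
So the global minimum of f is P(-4) + Q(-4) = -1472 − 2944 = -4416, attained at (-4, -4).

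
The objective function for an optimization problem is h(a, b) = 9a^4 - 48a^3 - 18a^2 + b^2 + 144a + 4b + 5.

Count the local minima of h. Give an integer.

2

h separates as a function of a plus a function of b, so ∇h=0 decouples.
∂h/∂a = 36(a - 4)(a - 1)(a + 1) = 0 at a ∈ {-1, 1, 4}; ∂h/∂b = 2(b + 2) = 0 at b ∈ {-2}.
The Hessian is diagonal: diag(h_aa, h_bb). Second derivatives: h_aa(-1)=360, h_aa(1)=-216, h_aa(4)=540; h_bb(-2)=2.
Local minima occur where both diagonal entries positive: (-1, -2), (4, -2). Count: 2.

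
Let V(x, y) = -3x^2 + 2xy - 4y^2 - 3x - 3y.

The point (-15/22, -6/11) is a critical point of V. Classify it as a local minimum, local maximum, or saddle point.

The Hessian of V is constant: H = [[-6, 2], [2, -8]].
det(H) = (-6)·(-8) − 2² = 44.
det(H) > 0 and tr(H) = -14 < 0, so H is negative definite and the point is a local maximum.

local maximum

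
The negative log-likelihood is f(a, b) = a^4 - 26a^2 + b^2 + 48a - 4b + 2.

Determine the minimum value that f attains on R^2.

f(a,b) separates as P(a) + Q(b) + 2, so its minimum is min P + min Q + 2.
P'(a) = 4(a - 3)(a - 1)(a + 4) vanishes at a ∈ {-4, 1, 3}; Q'(b) = 2b - 4 vanishes at b ∈ {2}.
Local minima of P (where P''>0): P(-4)=-352, P(3)=-9. Local minima of Q: Q(2)=-4.
So the global minimum of f is P(-4) + Q(2) + 2 = -352 − 4 + 2 = -354, attained at (-4, 2).

-354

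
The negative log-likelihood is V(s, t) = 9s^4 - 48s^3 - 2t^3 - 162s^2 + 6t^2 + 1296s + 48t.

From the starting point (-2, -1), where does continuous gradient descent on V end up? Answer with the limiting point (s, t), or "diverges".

V is separable, so gradient descent decouples: s follows -∂V/∂s, t follows -∂V/∂t.
∂V/∂s = 36(s - 4)(s - 3)(s + 3); at s=-2 this is 1080, so s decreases.
∂V/∂t = -6(t - 4)(t + 2); at t=-1 this is 30, so t decreases.
s converges to its nearest critical value -3 (a local min of the s-part); t converges to -2. The iterate converges to (-3, -2).

(-3, -2)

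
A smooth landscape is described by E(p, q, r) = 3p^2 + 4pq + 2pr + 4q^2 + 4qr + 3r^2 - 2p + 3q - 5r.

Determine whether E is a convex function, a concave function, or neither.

E is quadratic, so its Hessian is the constant matrix H = [[6, 4, 2], [4, 8, 4], [2, 4, 6]].
Leading principal minors: 6, 32, 128.
All positive ⇒ H ≻ 0 ⇒ convex.

convex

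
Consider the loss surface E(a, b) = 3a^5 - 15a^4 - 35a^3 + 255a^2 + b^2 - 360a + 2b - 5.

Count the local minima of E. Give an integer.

E separates as a function of a plus a function of b, so ∇E=0 decouples.
∂E/∂a = 15(a - 4)(a - 2)(a - 1)(a + 3) = 0 at a ∈ {-3, 1, 2, 4}; ∂E/∂b = 2(b + 1) = 0 at b ∈ {-1}.
The Hessian is diagonal: diag(E_aa, E_bb). Second derivatives: E_aa(-3)=-2100, E_aa(1)=180, E_aa(2)=-150, E_aa(4)=630; E_bb(-1)=2.
Local minima occur where both diagonal entries positive: (1, -1), (4, -1). Count: 2.

2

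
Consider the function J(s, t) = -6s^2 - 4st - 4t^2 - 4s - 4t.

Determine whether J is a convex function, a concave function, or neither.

concave

J is quadratic, so its Hessian is the constant matrix H = [[-12, -4], [-4, -8]].
det(H) = 80, tr(H) = -20.
det(H) > 0 and tr(H) < 0, so H is negative definite everywhere: concave.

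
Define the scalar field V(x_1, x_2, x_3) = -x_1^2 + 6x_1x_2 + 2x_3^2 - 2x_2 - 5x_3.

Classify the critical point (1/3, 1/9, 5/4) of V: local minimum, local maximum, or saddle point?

The Hessian is constant: H = [[-2, 6, 0], [6, 0, 0], [0, 0, 4]].
Leading principal minors: Δ₁ = -2, Δ₂ = -36, Δ₃ = -144.
The minors fit neither the all-positive nor the alternating-sign pattern, so H is indefinite: a saddle point.

saddle point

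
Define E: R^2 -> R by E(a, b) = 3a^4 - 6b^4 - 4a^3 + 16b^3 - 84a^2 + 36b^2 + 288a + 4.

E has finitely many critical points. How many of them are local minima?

E separates as a function of a plus a function of b, so ∇E=0 decouples.
∂E/∂a = 12(a - 3)(a - 2)(a + 4) = 0 at a ∈ {-4, 2, 3}; ∂E/∂b = -24b(b - 3)(b + 1) = 0 at b ∈ {-1, 0, 3}.
The Hessian is diagonal: diag(E_aa, E_bb). Second derivatives: E_aa(-4)=504, E_aa(2)=-72, E_aa(3)=84; E_bb(-1)=-96, E_bb(0)=72, E_bb(3)=-288.
Local minima occur where both diagonal entries positive: (-4, 0), (3, 0). Count: 2.

2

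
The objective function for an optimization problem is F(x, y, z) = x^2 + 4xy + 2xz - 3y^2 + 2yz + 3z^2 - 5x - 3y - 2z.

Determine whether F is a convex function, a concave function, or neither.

neither

F is quadratic, so its Hessian is the constant matrix H = [[2, 4, 2], [4, -6, 2], [2, 2, 6]].
Leading principal minors: 2, -28, -120.
Neither pattern holds ⇒ H is indefinite ⇒ neither convex nor concave.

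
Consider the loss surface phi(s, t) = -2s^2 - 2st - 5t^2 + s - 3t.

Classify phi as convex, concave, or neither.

concave

phi is quadratic, so its Hessian is the constant matrix H = [[-4, -2], [-2, -10]].
det(H) = 36, tr(H) = -14.
det(H) > 0 and tr(H) < 0, so H is negative definite everywhere: concave.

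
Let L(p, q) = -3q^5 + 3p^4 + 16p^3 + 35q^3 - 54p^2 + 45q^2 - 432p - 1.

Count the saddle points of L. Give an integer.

6

L separates as a function of p plus a function of q, so ∇L=0 decouples.
∂L/∂p = 12(p - 3)(p + 3)(p + 4) = 0 at p ∈ {-4, -3, 3}; ∂L/∂q = -15q(q - 3)(q + 1)(q + 2) = 0 at q ∈ {-2, -1, 0, 3}.
The Hessian is diagonal: diag(L_pp, L_qq). Second derivatives: L_pp(-4)=84, L_pp(-3)=-72, L_pp(3)=504; L_qq(-2)=150, L_qq(-1)=-60, L_qq(0)=90, L_qq(3)=-900.
Saddle points occur where the two diagonal entries have opposite signs: (-4, -1), (-4, 3), (-3, -2), (-3, 0), (3, -1), (3, 3). Count: 6.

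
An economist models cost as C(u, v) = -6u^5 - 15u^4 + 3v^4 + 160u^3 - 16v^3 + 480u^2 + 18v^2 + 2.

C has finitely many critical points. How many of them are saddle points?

C separates as a function of u plus a function of v, so ∇C=0 decouples.
∂C/∂u = -30u(u - 4)(u + 2)(u + 4) = 0 at u ∈ {-4, -2, 0, 4}; ∂C/∂v = 12v(v - 3)(v - 1) = 0 at v ∈ {0, 1, 3}.
The Hessian is diagonal: diag(C_uu, C_vv). Second derivatives: C_uu(-4)=1920, C_uu(-2)=-720, C_uu(0)=960, C_uu(4)=-5760; C_vv(0)=36, C_vv(1)=-24, C_vv(3)=72.
Saddle points occur where the two diagonal entries have opposite signs: (-4, 1), (-2, 0), (-2, 3), (0, 1), (4, 0), (4, 3). Count: 6.

6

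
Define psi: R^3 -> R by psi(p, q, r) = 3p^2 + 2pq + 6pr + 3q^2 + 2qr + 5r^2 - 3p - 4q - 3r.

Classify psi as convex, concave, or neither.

convex

psi is quadratic, so its Hessian is the constant matrix H = [[6, 2, 6], [2, 6, 2], [6, 2, 10]].
Leading principal minors: 6, 32, 128.
All positive ⇒ H ≻ 0 ⇒ convex.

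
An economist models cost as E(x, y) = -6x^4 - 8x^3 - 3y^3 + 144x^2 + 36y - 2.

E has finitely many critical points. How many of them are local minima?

E separates as a function of x plus a function of y, so ∇E=0 decouples.
∂E/∂x = -24x(x - 3)(x + 4) = 0 at x ∈ {-4, 0, 3}; ∂E/∂y = -9(y - 2)(y + 2) = 0 at y ∈ {-2, 2}.
The Hessian is diagonal: diag(E_xx, E_yy). Second derivatives: E_xx(-4)=-672, E_xx(0)=288, E_xx(3)=-504; E_yy(-2)=36, E_yy(2)=-36.
Local minima occur where both diagonal entries positive: (0, -2). Count: 1.

1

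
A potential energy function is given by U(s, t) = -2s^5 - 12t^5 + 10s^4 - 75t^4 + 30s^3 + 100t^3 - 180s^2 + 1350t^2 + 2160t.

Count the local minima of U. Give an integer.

U separates as a function of s plus a function of t, so ∇U=0 decouples.
∂U/∂s = -10s(s - 4)(s - 3)(s + 3) = 0 at s ∈ {-3, 0, 3, 4}; ∂U/∂t = -60(t - 3)(t + 1)(t + 3)(t + 4) = 0 at t ∈ {-4, -3, -1, 3}.
The Hessian is diagonal: diag(U_ss, U_tt). Second derivatives: U_ss(-3)=1260, U_ss(0)=-360, U_ss(3)=180, U_ss(4)=-280; U_tt(-4)=1260, U_tt(-3)=-720, U_tt(-1)=1440, U_tt(3)=-10080.
Local minima occur where both diagonal entries positive: (-3, -4), (-3, -1), (3, -4), (3, -1). Count: 4.

4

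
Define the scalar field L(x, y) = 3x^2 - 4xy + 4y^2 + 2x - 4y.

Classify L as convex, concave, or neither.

convex

L is quadratic, so its Hessian is the constant matrix H = [[6, -4], [-4, 8]].
det(H) = 32, tr(H) = 14.
det(H) > 0 and tr(H) > 0, so H is positive definite everywhere: convex.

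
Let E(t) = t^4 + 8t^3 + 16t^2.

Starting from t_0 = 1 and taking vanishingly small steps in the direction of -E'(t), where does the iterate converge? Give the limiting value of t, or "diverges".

0

E'(t) = 4t(t + 2)(t + 4), so E'(1) = 60.
Gradient descent moves in the -E' direction, i.e. t is decreasing.
The nearest critical point in that direction is t = 0, where E'' = 32 > 0 (a local minimum). The iterate converges there.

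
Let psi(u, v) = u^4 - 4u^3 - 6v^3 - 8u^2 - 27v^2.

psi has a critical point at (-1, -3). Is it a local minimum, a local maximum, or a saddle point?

local minimum

The mixed partial ∂²psi/∂u∂v is 0, so the Hessian at any point is diag(psi_uu, psi_vv) = diag(4(3u^2 - 6u - 4), -18(2v + 3)).
At (-1, -3): H = diag(20, 54).
Both eigenvalues are positive, so H is positive definite: a local minimum.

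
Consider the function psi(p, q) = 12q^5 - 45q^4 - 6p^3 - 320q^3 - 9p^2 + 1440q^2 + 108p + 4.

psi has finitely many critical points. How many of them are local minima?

psi separates as a function of p plus a function of q, so ∇psi=0 decouples.
∂psi/∂p = -18(p - 2)(p + 3) = 0 at p ∈ {-3, 2}; ∂psi/∂q = 60q(q - 4)(q - 3)(q + 4) = 0 at q ∈ {-4, 0, 3, 4}.
The Hessian is diagonal: diag(psi_pp, psi_qq). Second derivatives: psi_pp(-3)=90, psi_pp(2)=-90; psi_qq(-4)=-13440, psi_qq(0)=2880, psi_qq(3)=-1260, psi_qq(4)=1920.
Local minima occur where both diagonal entries positive: (-3, 0), (-3, 4). Count: 2.

2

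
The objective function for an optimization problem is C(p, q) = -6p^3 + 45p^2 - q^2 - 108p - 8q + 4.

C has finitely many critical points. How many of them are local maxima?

1

C separates as a function of p plus a function of q, so ∇C=0 decouples.
∂C/∂p = -18(p - 3)(p - 2) = 0 at p ∈ {2, 3}; ∂C/∂q = -2(q + 4) = 0 at q ∈ {-4}.
The Hessian is diagonal: diag(C_pp, C_qq). Second derivatives: C_pp(2)=18, C_pp(3)=-18; C_qq(-4)=-2.
Local maxima occur where both diagonal entries negative: (3, -4). Count: 1.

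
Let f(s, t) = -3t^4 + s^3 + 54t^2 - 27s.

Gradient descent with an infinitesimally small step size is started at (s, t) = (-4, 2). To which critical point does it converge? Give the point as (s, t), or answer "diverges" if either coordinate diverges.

f is separable, so gradient descent decouples: s follows -∂f/∂s, t follows -∂f/∂t.
∂f/∂s = 3(s - 3)(s + 3); at s=-4 this is 21, so s decreases.
∂f/∂t = -12t(t - 3)(t + 3); at t=2 this is 120, so t decreases.
The s-coordinate has no critical point in that direction and runs off to infinity.

diverges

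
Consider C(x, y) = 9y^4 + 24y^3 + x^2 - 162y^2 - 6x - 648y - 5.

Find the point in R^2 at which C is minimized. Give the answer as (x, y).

C(x,y) separates as P(x) + Q(y) − 5, so its minimum is min P + min Q − 5.
P'(x) = 2x - 6 vanishes at x ∈ {3}; Q'(y) = 36(y - 3)(y + 2)(y + 3) vanishes at y ∈ {-3, -2, 3}.
Local minima of P (where P''>0): P(3)=-9. Local minima of Q: Q(-3)=567, Q(3)=-2025.
So the global minimum of C is P(3) + Q(3) − 5 = -9 − 2025 − 5 = -2039, attained at (3, 3).

(3, 3)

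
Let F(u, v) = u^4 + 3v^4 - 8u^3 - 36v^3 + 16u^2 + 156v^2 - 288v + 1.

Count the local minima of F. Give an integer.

F separates as a function of u plus a function of v, so ∇F=0 decouples.
∂F/∂u = 4u(u - 4)(u - 2) = 0 at u ∈ {0, 2, 4}; ∂F/∂v = 12(v - 4)(v - 3)(v - 2) = 0 at v ∈ {2, 3, 4}.
The Hessian is diagonal: diag(F_uu, F_vv). Second derivatives: F_uu(0)=32, F_uu(2)=-16, F_uu(4)=32; F_vv(2)=24, F_vv(3)=-12, F_vv(4)=24.
Local minima occur where both diagonal entries positive: (0, 2), (0, 4), (4, 2), (4, 4). Count: 4.

4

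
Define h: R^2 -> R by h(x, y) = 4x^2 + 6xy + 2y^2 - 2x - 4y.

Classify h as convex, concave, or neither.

neither

h is quadratic, so its Hessian is the constant matrix H = [[8, 6], [6, 4]].
det(H) = -4, tr(H) = 12.
det(H) < 0, so H is indefinite: neither convex nor concave.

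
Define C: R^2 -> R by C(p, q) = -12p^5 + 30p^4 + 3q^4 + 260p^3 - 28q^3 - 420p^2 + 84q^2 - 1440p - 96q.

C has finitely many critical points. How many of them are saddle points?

6

C separates as a function of p plus a function of q, so ∇C=0 decouples.
∂C/∂p = -60(p - 4)(p - 2)(p + 1)(p + 3) = 0 at p ∈ {-3, -1, 2, 4}; ∂C/∂q = 12(q - 4)(q - 2)(q - 1) = 0 at q ∈ {1, 2, 4}.
The Hessian is diagonal: diag(C_pp, C_qq). Second derivatives: C_pp(-3)=4200, C_pp(-1)=-1800, C_pp(2)=1800, C_pp(4)=-4200; C_qq(1)=36, C_qq(2)=-24, C_qq(4)=72.
Saddle points occur where the two diagonal entries have opposite signs: (-3, 2), (-1, 1), (-1, 4), (2, 2), (4, 1), (4, 4). Count: 6.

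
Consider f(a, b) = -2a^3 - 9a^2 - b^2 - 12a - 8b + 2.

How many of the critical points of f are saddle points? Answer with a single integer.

1

f separates as a function of a plus a function of b, so ∇f=0 decouples.
∂f/∂a = -6(a + 1)(a + 2) = 0 at a ∈ {-2, -1}; ∂f/∂b = -2(b + 4) = 0 at b ∈ {-4}.
The Hessian is diagonal: diag(f_aa, f_bb). Second derivatives: f_aa(-2)=6, f_aa(-1)=-6; f_bb(-4)=-2.
Saddle points occur where the two diagonal entries have opposite signs: (-2, -4). Count: 1.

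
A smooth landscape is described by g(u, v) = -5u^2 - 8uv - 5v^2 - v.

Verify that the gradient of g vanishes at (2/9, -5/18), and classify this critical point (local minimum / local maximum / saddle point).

∇g = (-10u - 8v, -8u - 10v - 1); substituting (2/9, -5/18) gives ∇g = (0, 0), so (2/9, -5/18) is indeed a critical point.
The Hessian of g is constant: H = [[-10, -8], [-8, -10]].
det(H) = (-10)·(-10) − (-8)² = 36.
det(H) > 0 and tr(H) = -20 < 0, so H is negative definite and the point is a local maximum.

local maximum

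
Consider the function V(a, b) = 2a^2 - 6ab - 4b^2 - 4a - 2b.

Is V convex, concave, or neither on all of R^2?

V is quadratic, so its Hessian is the constant matrix H = [[4, -6], [-6, -8]].
det(H) = -68, tr(H) = -4.
det(H) < 0, so H is indefinite: neither convex nor concave.

neither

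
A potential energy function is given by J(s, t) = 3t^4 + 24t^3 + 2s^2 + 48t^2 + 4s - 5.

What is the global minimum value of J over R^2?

J(s,t) separates as P(s) + Q(t) − 5, so its minimum is min P + min Q − 5.
P'(s) = 4s + 4 vanishes at s ∈ {-1}; Q'(t) = 12t(t + 2)(t + 4) vanishes at t ∈ {-4, -2, 0}.
Local minima of P (where P''>0): P(-1)=-2. Local minima of Q: Q(-4)=0, Q(0)=0.
So the global minimum of J is P(-1) + Q(-4) − 5 = -2 + 0 − 5 = -7, attained at (-1, -4).

-7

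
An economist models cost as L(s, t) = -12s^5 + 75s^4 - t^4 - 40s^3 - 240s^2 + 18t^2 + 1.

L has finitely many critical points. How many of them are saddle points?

L separates as a function of s plus a function of t, so ∇L=0 decouples.
∂L/∂s = -60s(s - 4)(s - 2)(s + 1) = 0 at s ∈ {-1, 0, 2, 4}; ∂L/∂t = -4t(t - 3)(t + 3) = 0 at t ∈ {-3, 0, 3}.
The Hessian is diagonal: diag(L_ss, L_tt). Second derivatives: L_ss(-1)=900, L_ss(0)=-480, L_ss(2)=720, L_ss(4)=-2400; L_tt(-3)=-72, L_tt(0)=36, L_tt(3)=-72.
Saddle points occur where the two diagonal entries have opposite signs: (-1, -3), (-1, 3), (0, 0), (2, -3), (2, 3), (4, 0). Count: 6.

6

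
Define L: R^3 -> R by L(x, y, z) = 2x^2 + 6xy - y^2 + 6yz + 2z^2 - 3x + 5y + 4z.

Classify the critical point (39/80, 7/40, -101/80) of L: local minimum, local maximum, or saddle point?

The Hessian is constant: H = [[4, 6, 0], [6, -2, 6], [0, 6, 4]].
Leading principal minors: Δ₁ = 4, Δ₂ = -44, Δ₃ = -320.
The minors fit neither the all-positive nor the alternating-sign pattern, so H is indefinite: a saddle point.

saddle point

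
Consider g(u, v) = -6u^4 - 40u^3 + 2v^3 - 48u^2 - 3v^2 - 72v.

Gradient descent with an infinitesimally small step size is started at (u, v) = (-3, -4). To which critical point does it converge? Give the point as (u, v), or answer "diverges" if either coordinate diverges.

g is separable, so gradient descent decouples: u follows -∂g/∂u, v follows -∂g/∂v.
∂g/∂u = -24u(u + 1)(u + 4); at u=-3 this is -144, so u increases.
∂g/∂v = 6(v - 4)(v + 3); at v=-4 this is 48, so v decreases.
The v-coordinate has no critical point in that direction and runs off to infinity.

diverges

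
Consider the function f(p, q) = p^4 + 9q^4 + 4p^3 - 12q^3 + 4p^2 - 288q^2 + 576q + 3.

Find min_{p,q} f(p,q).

f(p,q) separates as A(p) + B(q) + 3, so its minimum is min A + min B + 3.
A'(p) = 4p(p + 1)(p + 2) vanishes at p ∈ {-2, -1, 0}; B'(q) = 36(q - 4)(q - 1)(q + 4) vanishes at q ∈ {-4, 1, 4}.
Local minima of A (where A''>0): A(-2)=0, A(0)=0. Local minima of B: B(-4)=-3840, B(4)=-768.
So the global minimum of f is A(-2) + B(-4) + 3 = 0 − 3840 + 3 = -3837, attained at (-2, -4).

-3837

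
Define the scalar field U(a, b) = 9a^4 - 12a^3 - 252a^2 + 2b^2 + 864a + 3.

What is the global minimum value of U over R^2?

-4413

U(a,b) separates as P(a) + Q(b) + 3, so its minimum is min P + min Q + 3.
P'(a) = 36(a - 3)(a - 2)(a + 4) vanishes at a ∈ {-4, 2, 3}; Q'(b) = 4b vanishes at b ∈ {0}.
Local minima of P (where P''>0): P(-4)=-4416, P(3)=729. Local minima of Q: Q(0)=0.
So the global minimum of U is P(-4) + Q(0) + 3 = -4416 + 0 + 3 = -4413, attained at (-4, 0).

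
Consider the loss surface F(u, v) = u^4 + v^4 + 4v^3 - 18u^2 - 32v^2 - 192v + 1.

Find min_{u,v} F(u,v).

F(u,v) separates as P(u) + Q(v) + 1, so its minimum is min P + min Q + 1.
P'(u) = 4u(u - 3)(u + 3) vanishes at u ∈ {-3, 0, 3}; Q'(v) = 4(v - 4)(v + 3)(v + 4) vanishes at v ∈ {-4, -3, 4}.
Local minima of P (where P''>0): P(-3)=-81, P(3)=-81. Local minima of Q: Q(-4)=256, Q(4)=-768.
So the global minimum of F is P(-3) + Q(4) + 1 = -81 − 768 + 1 = -848, attained at (-3, 4).

-848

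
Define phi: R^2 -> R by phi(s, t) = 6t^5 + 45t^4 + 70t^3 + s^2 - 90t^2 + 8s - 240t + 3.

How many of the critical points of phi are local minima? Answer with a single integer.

phi separates as a function of s plus a function of t, so ∇phi=0 decouples.
∂phi/∂s = 2(s + 4) = 0 at s ∈ {-4}; ∂phi/∂t = 30(t - 1)(t + 1)(t + 2)(t + 4) = 0 at t ∈ {-4, -2, -1, 1}.
The Hessian is diagonal: diag(phi_ss, phi_tt). Second derivatives: phi_ss(-4)=2; phi_tt(-4)=-900, phi_tt(-2)=180, phi_tt(-1)=-180, phi_tt(1)=900.
Local minima occur where both diagonal entries positive: (-4, -2), (-4, 1). Count: 2.

2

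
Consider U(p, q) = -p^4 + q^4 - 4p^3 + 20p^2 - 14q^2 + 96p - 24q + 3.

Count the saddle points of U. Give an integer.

5

U separates as a function of p plus a function of q, so ∇U=0 decouples.
∂U/∂p = -4(p - 3)(p + 2)(p + 4) = 0 at p ∈ {-4, -2, 3}; ∂U/∂q = 4(q - 3)(q + 1)(q + 2) = 0 at q ∈ {-2, -1, 3}.
The Hessian is diagonal: diag(U_pp, U_qq). Second derivatives: U_pp(-4)=-56, U_pp(-2)=40, U_pp(3)=-140; U_qq(-2)=20, U_qq(-1)=-16, U_qq(3)=80.
Saddle points occur where the two diagonal entries have opposite signs: (-4, -2), (-4, 3), (-2, -1), (3, -2), (3, 3). Count: 5.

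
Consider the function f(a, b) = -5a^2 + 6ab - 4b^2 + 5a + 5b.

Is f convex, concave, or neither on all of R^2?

f is quadratic, so its Hessian is the constant matrix H = [[-10, 6], [6, -8]].
det(H) = 44, tr(H) = -18.
det(H) > 0 and tr(H) < 0, so H is negative definite everywhere: concave.

concave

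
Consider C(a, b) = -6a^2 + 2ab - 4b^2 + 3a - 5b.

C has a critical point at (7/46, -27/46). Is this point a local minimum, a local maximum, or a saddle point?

local maximum

The Hessian of C is constant: H = [[-12, 2], [2, -8]].
det(H) = (-12)·(-8) − 2² = 92.
det(H) > 0 and tr(H) = -20 < 0, so H is negative definite and the point is a local maximum.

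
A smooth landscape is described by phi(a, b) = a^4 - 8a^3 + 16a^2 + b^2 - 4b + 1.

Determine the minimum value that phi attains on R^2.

phi(a,b) separates as P(a) + Q(b) + 1, so its minimum is min P + min Q + 1.
P'(a) = 4a(a - 4)(a - 2) vanishes at a ∈ {0, 2, 4}; Q'(b) = 2b - 4 vanishes at b ∈ {2}.
Local minima of P (where P''>0): P(0)=0, P(4)=0. Local minima of Q: Q(2)=-4.
So the global minimum of phi is P(0) + Q(2) + 1 = 0 − 4 + 1 = -3, attained at (0, 2).

-3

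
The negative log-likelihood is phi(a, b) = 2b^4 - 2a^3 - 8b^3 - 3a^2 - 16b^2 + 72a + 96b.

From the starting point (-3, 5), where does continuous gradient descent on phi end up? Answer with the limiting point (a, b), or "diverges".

phi is separable, so gradient descent decouples: a follows -∂phi/∂a, b follows -∂phi/∂b.
∂phi/∂a = -6(a - 3)(a + 4); at a=-3 this is 36, so a decreases.
∂phi/∂b = 8(b - 3)(b - 2)(b + 2); at b=5 this is 336, so b decreases.
a converges to its nearest critical value -4 (a local min of the a-part); b converges to 3. The iterate converges to (-4, 3).

(-4, 3)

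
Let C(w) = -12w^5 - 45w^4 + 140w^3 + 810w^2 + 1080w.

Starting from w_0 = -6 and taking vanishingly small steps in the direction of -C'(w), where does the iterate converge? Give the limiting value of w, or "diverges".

-3

C'(w) = -60(w - 3)(w + 1)(w + 2)(w + 3), so C'(-6) = -32400.
Gradient descent moves in the -C' direction, i.e. w is increasing.
The nearest critical point in that direction is w = -3, where C'' = 720 > 0 (a local minimum). The iterate converges there.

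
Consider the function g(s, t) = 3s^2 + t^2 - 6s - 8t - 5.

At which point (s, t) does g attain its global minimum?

g(s,t) separates as P(s) + Q(t) − 5, so its minimum is min P + min Q − 5.
P'(s) = 6s - 6 vanishes at s ∈ {1}; Q'(t) = 2(t - 4) vanishes at t ∈ {4}.
Local minima of P (where P''>0): P(1)=-3. Local minima of Q: Q(4)=-16.
So the global minimum of g is P(1) + Q(4) − 5 = -3 − 16 − 5 = -24, attained at (1, 4).

(1, 4)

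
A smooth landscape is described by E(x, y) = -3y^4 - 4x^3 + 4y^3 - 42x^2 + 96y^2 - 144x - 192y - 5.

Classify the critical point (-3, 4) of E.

The mixed partial ∂²E/∂x∂y is 0, so the Hessian at any point is diag(E_xx, E_yy) = diag(-12(2x + 7), 12(-3y^2 + 2y + 16)).
At (-3, 4): H = diag(-12, -288).
Both eigenvalues are negative, so H is negative definite: a local maximum.

local maximum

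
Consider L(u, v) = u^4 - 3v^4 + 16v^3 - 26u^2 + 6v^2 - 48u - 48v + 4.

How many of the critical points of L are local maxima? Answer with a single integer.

L separates as a function of u plus a function of v, so ∇L=0 decouples.
∂L/∂u = 4(u - 4)(u + 1)(u + 3) = 0 at u ∈ {-3, -1, 4}; ∂L/∂v = -12(v - 4)(v - 1)(v + 1) = 0 at v ∈ {-1, 1, 4}.
The Hessian is diagonal: diag(L_uu, L_vv). Second derivatives: L_uu(-3)=56, L_uu(-1)=-40, L_uu(4)=140; L_vv(-1)=-120, L_vv(1)=72, L_vv(4)=-180.
Local maxima occur where both diagonal entries negative: (-1, -1), (-1, 4). Count: 2.

2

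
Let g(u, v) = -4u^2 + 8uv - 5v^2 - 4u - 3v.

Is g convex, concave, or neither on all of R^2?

g is quadratic, so its Hessian is the constant matrix H = [[-8, 8], [8, -10]].
det(H) = 16, tr(H) = -18.
det(H) > 0 and tr(H) < 0, so H is negative definite everywhere: concave.

concave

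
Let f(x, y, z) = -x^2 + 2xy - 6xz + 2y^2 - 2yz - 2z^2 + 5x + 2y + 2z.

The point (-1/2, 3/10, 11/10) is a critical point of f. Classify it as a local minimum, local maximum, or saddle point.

saddle point

The Hessian is constant: H = [[-2, 2, -6], [2, 4, -2], [-6, -2, -4]].
Leading principal minors: Δ₁ = -2, Δ₂ = -12, Δ₃ = -40.
The minors fit neither the all-positive nor the alternating-sign pattern, so H is indefinite: a saddle point.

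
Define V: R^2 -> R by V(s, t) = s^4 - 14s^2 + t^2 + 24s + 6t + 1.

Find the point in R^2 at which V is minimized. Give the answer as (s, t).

(-3, -3)

V(s,t) separates as P(s) + Q(t) + 1, so its minimum is min P + min Q + 1.
P'(s) = 4(s - 2)(s - 1)(s + 3) vanishes at s ∈ {-3, 1, 2}; Q'(t) = 2(t + 3) vanishes at t ∈ {-3}.
Local minima of P (where P''>0): P(-3)=-117, P(2)=8. Local minima of Q: Q(-3)=-9.
So the global minimum of V is P(-3) + Q(-3) + 1 = -117 − 9 + 1 = -125, attained at (-3, -3).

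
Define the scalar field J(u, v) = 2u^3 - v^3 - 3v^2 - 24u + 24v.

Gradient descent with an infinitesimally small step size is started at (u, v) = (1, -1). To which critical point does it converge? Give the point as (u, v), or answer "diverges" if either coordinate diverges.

J is separable, so gradient descent decouples: u follows -∂J/∂u, v follows -∂J/∂v.
∂J/∂u = 6(u - 2)(u + 2); at u=1 this is -18, so u increases.
∂J/∂v = -3(v - 2)(v + 4); at v=-1 this is 27, so v decreases.
u converges to its nearest critical value 2 (a local min of the u-part); v converges to -4. The iterate converges to (2, -4).

(2, -4)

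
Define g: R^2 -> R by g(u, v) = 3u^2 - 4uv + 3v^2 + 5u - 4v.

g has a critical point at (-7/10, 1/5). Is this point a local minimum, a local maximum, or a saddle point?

The Hessian of g is constant: H = [[6, -4], [-4, 6]].
det(H) = 6·6 − (-4)² = 20.
det(H) > 0 and tr(H) = 12 > 0, so H is positive definite and the point is a local minimum.

local minimum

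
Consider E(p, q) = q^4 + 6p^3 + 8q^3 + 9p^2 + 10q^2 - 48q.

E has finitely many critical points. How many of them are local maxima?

1

E separates as a function of p plus a function of q, so ∇E=0 decouples.
∂E/∂p = 18p(p + 1) = 0 at p ∈ {-1, 0}; ∂E/∂q = 4(q - 1)(q + 3)(q + 4) = 0 at q ∈ {-4, -3, 1}.
The Hessian is diagonal: diag(E_pp, E_qq). Second derivatives: E_pp(-1)=-18, E_pp(0)=18; E_qq(-4)=20, E_qq(-3)=-16, E_qq(1)=80.
Local maxima occur where both diagonal entries negative: (-1, -3). Count: 1.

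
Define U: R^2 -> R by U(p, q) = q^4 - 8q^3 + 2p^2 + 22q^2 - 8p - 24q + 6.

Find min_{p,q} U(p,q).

-11

U(p,q) separates as A(p) + B(q) + 6, so its minimum is min A + min B + 6.
A'(p) = 4p - 8 vanishes at p ∈ {2}; B'(q) = 4(q - 3)(q - 2)(q - 1) vanishes at q ∈ {1, 2, 3}.
Local minima of A (where A''>0): A(2)=-8. Local minima of B: B(1)=-9, B(3)=-9.
So the global minimum of U is A(2) + B(1) + 6 = -8 − 9 + 6 = -11, attained at (2, 1).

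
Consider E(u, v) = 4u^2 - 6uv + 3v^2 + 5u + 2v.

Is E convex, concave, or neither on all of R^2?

convex

E is quadratic, so its Hessian is the constant matrix H = [[8, -6], [-6, 6]].
det(H) = 12, tr(H) = 14.
det(H) > 0 and tr(H) > 0, so H is positive definite everywhere: convex.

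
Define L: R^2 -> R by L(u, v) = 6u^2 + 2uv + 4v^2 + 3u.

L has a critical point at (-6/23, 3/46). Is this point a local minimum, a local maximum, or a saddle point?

local minimum

The Hessian of L is constant: H = [[12, 2], [2, 8]].
det(H) = 12·8 − 2² = 92.
det(H) > 0 and tr(H) = 20 > 0, so H is positive definite and the point is a local minimum.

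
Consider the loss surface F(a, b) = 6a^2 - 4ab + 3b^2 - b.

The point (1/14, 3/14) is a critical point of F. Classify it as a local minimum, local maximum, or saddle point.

The Hessian of F is constant: H = [[12, -4], [-4, 6]].
det(H) = 12·6 − (-4)² = 56.
det(H) > 0 and tr(H) = 18 > 0, so H is positive definite and the point is a local minimum.

local minimum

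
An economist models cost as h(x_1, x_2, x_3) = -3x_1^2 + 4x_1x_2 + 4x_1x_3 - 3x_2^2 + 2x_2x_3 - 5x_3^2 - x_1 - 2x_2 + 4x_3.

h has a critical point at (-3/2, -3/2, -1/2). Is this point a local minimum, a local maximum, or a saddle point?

local maximum

The Hessian is constant: H = [[-6, 4, 4], [4, -6, 2], [4, 2, -10]].
Leading principal minors: Δ₁ = -6, Δ₂ = 20, Δ₃ = -16.
The minors alternate sign starting negative (−, +, −), so H is negative definite: a local maximum.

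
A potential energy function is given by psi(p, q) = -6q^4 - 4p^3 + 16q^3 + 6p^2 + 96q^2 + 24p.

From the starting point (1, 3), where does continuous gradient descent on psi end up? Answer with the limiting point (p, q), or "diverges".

psi is separable, so gradient descent decouples: p follows -∂psi/∂p, q follows -∂psi/∂q.
∂psi/∂p = -12(p - 2)(p + 1); at p=1 this is 24, so p decreases.
∂psi/∂q = -24q(q - 4)(q + 2); at q=3 this is 360, so q decreases.
p converges to its nearest critical value -1 (a local min of the p-part); q converges to 0. The iterate converges to (-1, 0).

(-1, 0)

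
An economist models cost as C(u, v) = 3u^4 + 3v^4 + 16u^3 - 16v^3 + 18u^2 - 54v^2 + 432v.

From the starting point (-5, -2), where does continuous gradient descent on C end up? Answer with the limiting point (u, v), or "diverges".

(-3, -3)

C is separable, so gradient descent decouples: u follows -∂C/∂u, v follows -∂C/∂v.
∂C/∂u = 12u(u + 1)(u + 3); at u=-5 this is -480, so u increases.
∂C/∂v = 12(v - 4)(v - 3)(v + 3); at v=-2 this is 360, so v decreases.
u converges to its nearest critical value -3 (a local min of the u-part); v converges to -3. The iterate converges to (-3, -3).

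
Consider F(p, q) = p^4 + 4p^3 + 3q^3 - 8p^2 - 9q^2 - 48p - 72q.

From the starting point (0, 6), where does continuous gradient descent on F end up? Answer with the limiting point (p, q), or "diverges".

F is separable, so gradient descent decouples: p follows -∂F/∂p, q follows -∂F/∂q.
∂F/∂p = 4(p - 2)(p + 2)(p + 3); at p=0 this is -48, so p increases.
∂F/∂q = 9(q - 4)(q + 2); at q=6 this is 144, so q decreases.
p converges to its nearest critical value 2 (a local min of the p-part); q converges to 4. The iterate converges to (2, 4).

(2, 4)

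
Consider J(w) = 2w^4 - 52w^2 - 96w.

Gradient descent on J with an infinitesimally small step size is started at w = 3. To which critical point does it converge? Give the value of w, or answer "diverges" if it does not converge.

4

J'(w) = 8(w - 4)(w + 1)(w + 3), so J'(3) = -192.
Gradient descent moves in the -J' direction, i.e. w is increasing.
The nearest critical point in that direction is w = 4, where J'' = 280 > 0 (a local minimum). The iterate converges there.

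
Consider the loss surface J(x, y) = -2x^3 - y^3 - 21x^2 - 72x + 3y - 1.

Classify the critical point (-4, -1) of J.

local minimum

The mixed partial ∂²J/∂x∂y is 0, so the Hessian at any point is diag(J_xx, J_yy) = diag(-6(2x + 7), -6y).
At (-4, -1): H = diag(6, 6).
Both eigenvalues are positive, so H is positive definite: a local minimum.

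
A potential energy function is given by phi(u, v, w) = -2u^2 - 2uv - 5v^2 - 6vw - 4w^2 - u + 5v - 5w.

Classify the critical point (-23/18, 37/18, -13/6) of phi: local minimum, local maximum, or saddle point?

local maximum

The Hessian is constant: H = [[-4, -2, 0], [-2, -10, -6], [0, -6, -8]].
Leading principal minors: Δ₁ = -4, Δ₂ = 36, Δ₃ = -144.
The minors alternate sign starting negative (−, +, −), so H is negative definite: a local maximum.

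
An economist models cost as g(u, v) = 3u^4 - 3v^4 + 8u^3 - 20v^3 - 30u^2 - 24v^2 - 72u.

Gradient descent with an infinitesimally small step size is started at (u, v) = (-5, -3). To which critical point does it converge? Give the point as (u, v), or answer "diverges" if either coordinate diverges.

(-3, -1)

g is separable, so gradient descent decouples: u follows -∂g/∂u, v follows -∂g/∂v.
∂g/∂u = 12(u - 2)(u + 1)(u + 3); at u=-5 this is -672, so u increases.
∂g/∂v = -12v(v + 1)(v + 4); at v=-3 this is -72, so v increases.
u converges to its nearest critical value -3 (a local min of the u-part); v converges to -1. The iterate converges to (-3, -1).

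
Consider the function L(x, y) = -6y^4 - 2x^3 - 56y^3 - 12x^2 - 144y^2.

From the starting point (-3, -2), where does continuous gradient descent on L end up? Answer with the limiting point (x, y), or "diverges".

L is separable, so gradient descent decouples: x follows -∂L/∂x, y follows -∂L/∂y.
∂L/∂x = -6x(x + 4); at x=-3 this is 18, so x decreases.
∂L/∂y = -24y(y + 3)(y + 4); at y=-2 this is 96, so y decreases.
x converges to its nearest critical value -4 (a local min of the x-part); y converges to -3. The iterate converges to (-4, -3).

(-4, -3)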